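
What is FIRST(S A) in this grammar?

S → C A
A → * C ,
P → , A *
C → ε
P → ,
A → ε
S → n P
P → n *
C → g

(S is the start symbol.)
{ '*', 'g', 'n', ε }

FIRST sets of the non-terminals involved (from the grammar, by fixed-point iteration):
  FIRST(S) = { '*', 'g', 'n', ε }
  FIRST(A) = { '*', ε }

To compute FIRST(S A), process the symbols left to right:
Symbol S is a non-terminal. Add FIRST(S) \ {ε} = { '*', 'g', 'n' }
S is nullable (ε ∈ FIRST(S)), continue to the next symbol.
Symbol A is a non-terminal. Add FIRST(A) \ {ε} = { '*' }
A is nullable (ε ∈ FIRST(A)), continue to the next symbol.
All symbols are nullable, so ε is in the result.
FIRST(S A) = { '*', 'g', 'n', ε }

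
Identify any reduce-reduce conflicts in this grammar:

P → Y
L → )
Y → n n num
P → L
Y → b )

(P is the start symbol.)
Augment with P' → P and build the canonical LR(0) collection (I0 = CLOSURE({[P' → . P]}), then GOTO on every symbol after a dot until no new states appear). It has 10 states:
  I0: { [L → . )], [P → . L], [P → . Y], [P' → . P], [Y → . b )], [Y → . n n num] }  — shift
  I1: { [L → ) .] }  — reduce
  I2: { [P → L .] }  — reduce
  I3: { [P' → P .] }  — accept
  I4: { [P → Y .] }  — reduce
  I5: { [Y → b . )] }  — shift
  I6: { [Y → n . n num] }  — shift
  I7: { [Y → n n . num] }  — shift
  I8: { [Y → n n num .] }  — reduce
  I9: { [Y → b ) .] }  — reduce

No state contains more than one complete item.

Answer: No reduce-reduce conflicts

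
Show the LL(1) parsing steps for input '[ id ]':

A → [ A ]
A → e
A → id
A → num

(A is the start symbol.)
Stack is shown with the top on the left.

Stack    Input     Action
-------------------------
A $      [ id ] $  output A → [ A ]
[ A ] $  [ id ] $  match '['
A ] $    id ] $    output A → id
id ] $   id ] $    match 'id'
] $      ] $       match ']'
$        $         accept

The string is accepted.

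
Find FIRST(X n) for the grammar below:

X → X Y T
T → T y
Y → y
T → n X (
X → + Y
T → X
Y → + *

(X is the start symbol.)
{ '+' }

FIRST sets of the non-terminals involved (from the grammar, by fixed-point iteration):
  FIRST(X) = { '+' }

To compute FIRST(X n), process the symbols left to right:
Symbol X is a non-terminal. Add FIRST(X) \ {ε} = { '+' }
X is not nullable (ε ∉ FIRST(X)), so stop here.
FIRST(X n) = { '+' }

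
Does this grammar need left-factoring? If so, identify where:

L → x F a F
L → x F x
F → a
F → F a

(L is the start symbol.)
Yes, L has productions with common prefix 'x F'

Left-factoring is needed when two productions for the same non-terminal
share a common prefix on the right-hand side.

Productions for L:
  L → x F a F
  L → x F x
Productions for F:
  F → a
  F → F a

Found common prefix 'x F' in productions for L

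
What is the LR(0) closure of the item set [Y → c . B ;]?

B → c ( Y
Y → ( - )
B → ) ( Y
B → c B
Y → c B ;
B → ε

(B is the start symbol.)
To compute CLOSURE, for each item [A → α.Bβ] where B is a non-terminal, add [B → .γ] for all productions B → γ; repeat for the newly added items until nothing changes.

Start with: [Y → c . B ;]
  [Y → c . B ;] has the dot before B: add [B → . c ( Y], [B → . ) ( Y], [B → . c B], [B → .]
No further items can be added.

CLOSURE = { [B → . ) ( Y], [B → . c ( Y], [B → . c B], [B → .], [Y → c . B ;] }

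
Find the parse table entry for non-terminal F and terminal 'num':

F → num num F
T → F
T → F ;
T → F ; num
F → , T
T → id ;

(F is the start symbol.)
F → num num F

To find M[F, 'num'], we find productions for F where 'num' is in the predict set (PREDICT(N → α) = (FIRST(α) \ {ε}) ∪ (FOLLOW(N) if α ⇒* ε)).

F → num num F: PREDICT = { 'num' }
  'num' is in predict set, so this production goes in M[F, 'num']
F → , T: PREDICT = { ',' }

M[F, 'num'] = F → num num F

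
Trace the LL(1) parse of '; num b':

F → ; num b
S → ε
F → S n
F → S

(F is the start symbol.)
LL(1) parsing maintains a stack (initially the start symbol over $) and the input. At each step: if the stack top is a terminal, match it against the current input token; if it is a non-terminal N, replace it with the RHS of M[N, lookahead] (the unique production whose predict set contains the lookahead).

Stack is shown with the top on the left.

Stack      Input      Action
----------------------------
F $        ; num b $  output F → ; num b
; num b $  ; num b $  match ';'
num b $    num b $    match 'num'
b $        b $        match 'b'
$          $          accept

The string is accepted.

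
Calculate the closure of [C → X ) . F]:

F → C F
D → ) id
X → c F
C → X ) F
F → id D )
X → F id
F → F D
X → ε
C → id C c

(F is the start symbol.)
Start with: [C → X ) . F]
  [C → X ) . F] has the dot before F: add [F → . C F], [F → . id D )], [F → . F D]
  [F → . C F] has the dot before C: add [C → . X ) F], [C → . id C c]
  [C → . X ) F] has the dot before X: add [X → . c F], [X → . F id], [X → .]
No further items can be added.

CLOSURE = { [C → . X ) F], [C → . id C c], [C → X ) . F], [F → . C F], [F → . F D], [F → . id D )], [X → . F id], [X → . c F], [X → .] }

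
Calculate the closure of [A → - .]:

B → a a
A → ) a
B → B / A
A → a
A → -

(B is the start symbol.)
{ [A → - .] }

Start with: [A → - .]
The dot is at the end, so nothing is added.

CLOSURE = { [A → - .] }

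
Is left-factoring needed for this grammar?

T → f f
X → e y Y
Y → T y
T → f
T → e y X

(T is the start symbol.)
Left-factoring is needed when two productions for the same non-terminal
share a common prefix on the right-hand side.

Productions for T:
  T → f f
  T → f
  T → e y X

Found common prefix 'f' in productions for T

Answer: Yes, T has productions with common prefix 'f'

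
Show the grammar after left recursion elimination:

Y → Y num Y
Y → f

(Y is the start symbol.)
Y is directly left-recursive. The standard transformation for
  A → A α₁ | ... | A α_m | β₁ | ... | β_n
is
  A  → β₁ A' | ... | β_n A'
  A' → α₁ A' | ... | α_m A' | ε

Y → f becomes Y → f Y'
Y → Y num Y becomes Y' → num Y Y'
Add Y' → ε

Resulting grammar:
Y → f Y'
Y' → num Y Y'
Y' → ε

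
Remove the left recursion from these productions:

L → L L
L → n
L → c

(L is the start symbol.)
L → n L'
L → c L'
L' → L L'
L' → ε

L is directly left-recursive. The standard transformation for
  A → A α₁ | ... | A α_m | β₁ | ... | β_n
is
  A  → β₁ A' | ... | β_n A'
  A' → α₁ A' | ... | α_m A' | ε

L → n becomes L → n L'
L → c becomes L → c L'
L → L L becomes L' → L L'
Add L' → ε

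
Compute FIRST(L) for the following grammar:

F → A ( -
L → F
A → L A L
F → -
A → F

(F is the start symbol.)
To compute FIRST(L), examine every production with L on the left-hand side, reading each right-hand side left to right until a non-nullable symbol is reached.

FIRST sets of the other non-terminals involved (by the same procedure, iterated to a fixed point):
  FIRST(F) = { '-' }

From L → F:
  - F is a non-terminal: add FIRST(F) \ {ε} = { '-' }
    F is not nullable, so stop

Collecting: FIRST(L) = { '-' }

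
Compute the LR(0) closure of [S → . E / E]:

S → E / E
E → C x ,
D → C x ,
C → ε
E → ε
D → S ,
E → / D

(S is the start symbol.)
Start with: [S → . E / E]
  [S → . E / E] has the dot before E: add [E → . C x ,], [E → .], [E → . / D]
  [E → . C x ,] has the dot before C: add [C → .]
No further items can be added.

CLOSURE = { [C → .], [E → . / D], [E → . C x ,], [E → .], [S → . E / E] }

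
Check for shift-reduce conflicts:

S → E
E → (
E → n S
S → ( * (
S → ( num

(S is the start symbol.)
Augment with S' → S and build the canonical LR(0) collection (I0 = CLOSURE({[S' → . S]}), then GOTO on every symbol after a dot until no new states appear). It has 9 states:
  I0: { [E → . (], [E → . n S], [S → . ( * (], [S → . ( num], [S → . E], [S' → . S] }  — shift
  I1: { [E → ( .], [S → ( . * (], [S → ( . num] }  — shift, reduce
  I2: { [S → E .] }  — reduce
  I3: { [S' → S .] }  — accept
  I4: { [E → . (], [E → . n S], [E → n . S], [S → . ( * (], [S → . ( num], [S → . E] }  — shift
  I5: { [E → n S .] }  — reduce
  I6: { [S → ( * . (] }  — shift
  I7: { [S → ( num .] }  — reduce
  I8: { [S → ( * ( .] }  — reduce

I1 contains reduce item [E → ( .] and shift items [S → ( . * (], [S → ( . num] — shift-reduce conflict.

Answer: Yes — I1: [E → ( .] vs [S → ( . * (]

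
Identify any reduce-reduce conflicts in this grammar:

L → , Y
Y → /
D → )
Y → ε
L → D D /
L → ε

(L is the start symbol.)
No reduce-reduce conflicts

Augment with L' → L and build the canonical LR(0) collection (I0 = CLOSURE({[L' → . L]}), then GOTO on every symbol after a dot until no new states appear). It has 9 states:
  I0: { [D → . )], [L → . , Y], [L → . D D /], [L → .], [L' → . L] }  — shift, reduce
  I1: { [D → ) .] }  — reduce
  I2: { [L → , . Y], [Y → . /], [Y → .] }  — shift, reduce
  I3: { [D → . )], [L → D . D /] }  — shift
  I4: { [L' → L .] }  — accept
  I5: { [L → D D . /] }  — shift
  I6: { [L → D D / .] }  — reduce
  I7: { [Y → / .] }  — reduce
  I8: { [L → , Y .] }  — reduce

No state contains more than one complete item.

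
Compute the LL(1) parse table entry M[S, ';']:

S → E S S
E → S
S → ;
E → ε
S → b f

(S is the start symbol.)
S → E S S, S → ;

To find M[S, ';'], we find productions for S where ';' is in the predict set (PREDICT(N → α) = (FIRST(α) \ {ε}) ∪ (FOLLOW(N) if α ⇒* ε)).

Relevant sets:
  FIRST(E) = { ';', 'b', ε }
  FIRST(S) = { ';', 'b' }

S → E S S: PREDICT = { ';', 'b' }
  ';' is in predict set, so this production goes in M[S, ';']
S → ;: PREDICT = { ';' }
  ';' is in predict set, so this production goes in M[S, ';']
S → b f: PREDICT = { 'b' }

M[S, ';'] = S → E S S, S → ;  (a multiply-defined cell — the grammar is not LL(1))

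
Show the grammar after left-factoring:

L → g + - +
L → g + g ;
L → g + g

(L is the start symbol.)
L → g + L'
L' → - +
L' → g L''
L'' → ;
L'' → ε

Left-factoring transforms A → αβ₁ | αβ₂ into A → αA' and A' → β₁ | β₂
(α is the longest common prefix among the alternatives). Repeat until
no nonterminal has two alternatives with a common prefix.

Round 1: L has alternatives sharing prefix 'g +'. Introduce L': L → g + L'
  Add: L' → - +
  Add: L' → g ;
  Add: L' → g

Round 2: L' has alternatives sharing prefix 'g'. Introduce L'': L' → g L''
  Add: L'' → ;
  Add: L'' → ε

No remaining common prefixes — done.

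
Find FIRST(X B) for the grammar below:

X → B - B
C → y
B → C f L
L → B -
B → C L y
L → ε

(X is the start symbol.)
{ 'y' }

FIRST sets of the non-terminals involved (from the grammar, by fixed-point iteration):
  FIRST(X) = { 'y' }

To compute FIRST(X B), process the symbols left to right:
Symbol X is a non-terminal. Add FIRST(X) \ {ε} = { 'y' }
X is not nullable (ε ∉ FIRST(X)), so stop here.
FIRST(X B) = { 'y' }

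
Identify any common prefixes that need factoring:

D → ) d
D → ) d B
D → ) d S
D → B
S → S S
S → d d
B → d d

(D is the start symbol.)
Yes, D has productions with common prefix ') d'

Left-factoring is needed when two productions for the same non-terminal
share a common prefix on the right-hand side.

Productions for D:
  D → ) d
  D → ) d B
  D → ) d S
  D → B
Productions for S:
  S → S S
  S → d d

Found common prefix ') d' in productions for D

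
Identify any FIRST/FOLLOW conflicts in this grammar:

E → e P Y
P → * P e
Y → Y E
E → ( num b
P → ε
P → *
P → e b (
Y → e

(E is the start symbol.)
Nullable non-terminals: P.

P: nullable alternative(s) P → ε; FOLLOW(P) = { 'e' }
  P → * P e: FIRST \ {ε} = { '*' } — disjoint from FOLLOW(P)
  P → ε: FIRST \ {ε} = { } — this is the only nullable alternative, skip
  P → *: FIRST \ {ε} = { '*' } — disjoint from FOLLOW(P)
  P → e b (: FIRST \ {ε} = { 'e' } — overlaps FOLLOW(P) on { 'e' }: CONFLICT

E, Y have no nullable alternative, so no FIRST/FOLLOW check is needed there.

So the grammar has 1 FIRST/FOLLOW conflict (marked CONFLICT above).

Answer: Yes. P → e b '(' with FOLLOW(P) on { 'e' }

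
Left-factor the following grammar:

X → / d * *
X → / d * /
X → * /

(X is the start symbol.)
Left-factoring transforms A → αβ₁ | αβ₂ into A → αA' and A' → β₁ | β₂
(α is the longest common prefix among the alternatives). Repeat until
no nonterminal has two alternatives with a common prefix.

Round 1: X has alternatives sharing prefix '/ d *'. Introduce X': X → / d * X'
  Add: X' → *
  Add: X' → /

No remaining common prefixes — done.

Resulting grammar:
X → / d * X'
X' → *
X' → /
X → * /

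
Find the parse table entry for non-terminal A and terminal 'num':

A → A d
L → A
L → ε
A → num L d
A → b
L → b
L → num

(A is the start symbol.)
To find M[A, 'num'], we find productions for A where 'num' is in the predict set (PREDICT(N → α) = (FIRST(α) \ {ε}) ∪ (FOLLOW(N) if α ⇒* ε)).

Relevant sets:
  FIRST(A) = { 'b', 'num' }

A → A d: PREDICT = { 'b', 'num' }
  'num' is in predict set, so this production goes in M[A, 'num']
A → num L d: PREDICT = { 'num' }
  'num' is in predict set, so this production goes in M[A, 'num']
A → b: PREDICT = { 'b' }

M[A, 'num'] = A → A d, A → num L d  (a multiply-defined cell — the grammar is not LL(1))

Answer: A → A d, A → num L d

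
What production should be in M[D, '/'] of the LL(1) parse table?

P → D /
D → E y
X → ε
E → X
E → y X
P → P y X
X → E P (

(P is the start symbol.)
Empty (error entry)

To find M[D, '/'], we find productions for D where '/' is in the predict set (PREDICT(N → α) = (FIRST(α) \ {ε}) ∪ (FOLLOW(N) if α ⇒* ε)).

Relevant sets:
  FIRST(E) = { 'y', ε }

D → E y: PREDICT = { 'y' }

M[D, '/'] is empty (no production applies)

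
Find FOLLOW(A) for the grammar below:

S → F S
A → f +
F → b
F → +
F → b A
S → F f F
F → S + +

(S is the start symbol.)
{ $, '+', 'b', 'f' }

To compute FOLLOW(A), find every occurrence of A on a right-hand side N → α A β: add FIRST(β) \ {ε}, and if β is empty or nullable also add FOLLOW(N). Iterate to a fixed point.

In F → b A: A is at the end, add FOLLOW(F)

The FOLLOW sets referred to above (computed the same way, to a fixed point):
  FOLLOW(F) = { $, '+', 'b', 'f' }

Taking the union: FOLLOW(A) = { $, '+', 'b', 'f' }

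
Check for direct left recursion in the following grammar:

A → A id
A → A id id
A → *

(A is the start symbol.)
Yes, A is left-recursive

A → A id: LEFT RECURSIVE (starts with A)
A → A id id: LEFT RECURSIVE (starts with A)
A → *: starts with '*'

The grammar has direct left recursion on: A.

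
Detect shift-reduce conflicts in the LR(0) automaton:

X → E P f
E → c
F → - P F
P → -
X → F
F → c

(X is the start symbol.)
No shift-reduce conflicts

A shift-reduce conflict occurs when an LR(0) state has both:
  - a complete (reduce) item [A → α .] (dot at the end), and
  - a shift item [B → β . c γ] (dot before a terminal).

Augment with X' → X and build the canonical LR(0) collection (I0 = CLOSURE({[X' → . X]}), then GOTO on every symbol after a dot until no new states appear). It has 12 states:
  I0: { [E → . c], [F → . - P F], [F → . c], [X → . E P f], [X → . F], [X' → . X] }  — shift
  I1: { [F → - . P F], [P → . -] }  — shift
  I2: { [P → . -], [X → E . P f] }  — shift
  I3: { [X → F .] }  — reduce
  I4: { [X' → X .] }  — accept
  I5: { [E → c .], [F → c .] }  — 2 reduces
  I6: { [P → - .] }  — reduce
  I7: { [X → E P . f] }  — shift
  I8: { [X → E P f .] }  — reduce
  I9: { [F → - P . F], [F → . - P F], [F → . c] }  — shift
  I10: { [F → - P F .] }  — reduce
  I11: { [F → c .] }  — reduce

No state contains both a complete item and a shift item.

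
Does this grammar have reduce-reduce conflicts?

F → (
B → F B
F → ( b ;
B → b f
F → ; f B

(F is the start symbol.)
No reduce-reduce conflicts

Augment with F' → F and build the canonical LR(0) collection (I0 = CLOSURE({[F' → . F]}), then GOTO on every symbol after a dot until no new states appear). It has 12 states:
  I0: { [F → . ( b ;], [F → . (], [F → . ; f B], [F' → . F] }  — shift
  I1: { [F → ( . b ;], [F → ( .] }  — shift, reduce
  I2: { [F → ; . f B] }  — shift
  I3: { [F' → F .] }  — accept
  I4: { [B → . F B], [B → . b f], [F → . ( b ;], [F → . (], [F → . ; f B], [F → ; f . B] }  — shift
  I5: { [F → ; f B .] }  — reduce
  I6: { [B → . F B], [B → . b f], [B → F . B], [F → . ( b ;], [F → . (], [F → . ; f B] }  — shift
  I7: { [B → b . f] }  — shift
  I8: { [B → b f .] }  — reduce
  I9: { [B → F B .] }  — reduce
  I10: { [F → ( b . ;] }  — shift
  I11: { [F → ( b ; .] }  — reduce

No state contains more than one complete item.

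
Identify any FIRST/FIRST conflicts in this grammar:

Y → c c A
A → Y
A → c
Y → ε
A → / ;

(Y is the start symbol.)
Yes. A → Y / A → c on { 'c' }

A FIRST/FIRST conflict occurs when two productions N → α and N → β for the same non-terminal have FIRST(α) ∩ FIRST(β) ≠ ∅ (with ε ∈ FIRST of a nullable right-hand side, so two nullable alternatives also conflict).

FIRST sets of the non-terminals at (or reachable through a nullable prefix from) the front of some alternative:
  FIRST(Y) = { 'c', ε }

Productions for Y:
  Y → c c A: FIRST = { 'c' }
  Y → ε: FIRST = { ε }
Productions for A:
  A → Y: FIRST = { 'c', ε }
  A → c: FIRST = { 'c' }
  A → / ;: FIRST = { '/' }

Conflict for A: A → Y and A → c
  Overlap: { 'c' }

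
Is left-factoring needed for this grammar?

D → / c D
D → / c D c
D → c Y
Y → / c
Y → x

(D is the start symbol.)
Yes, D has productions with common prefix '/ c D'

Left-factoring is needed when two productions for the same non-terminal
share a common prefix on the right-hand side.

Productions for D:
  D → / c D
  D → / c D c
  D → c Y
Productions for Y:
  Y → / c
  Y → x

Found common prefix '/ c D' in productions for D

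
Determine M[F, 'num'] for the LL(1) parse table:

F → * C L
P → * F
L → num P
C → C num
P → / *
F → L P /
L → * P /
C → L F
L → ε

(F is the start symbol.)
To find M[F, 'num'], we find productions for F where 'num' is in the predict set (PREDICT(N → α) = (FIRST(α) \ {ε}) ∪ (FOLLOW(N) if α ⇒* ε)).

Relevant sets:
  FIRST(L) = { '*', 'num', ε }
  FIRST(P) = { '*', '/' }

F → * C L: PREDICT = { '*' }
F → L P /: PREDICT = { '*', '/', 'num' }
  'num' is in predict set, so this production goes in M[F, 'num']

M[F, 'num'] = F → L P /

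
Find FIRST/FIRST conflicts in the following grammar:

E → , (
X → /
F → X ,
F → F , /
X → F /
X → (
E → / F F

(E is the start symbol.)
A FIRST/FIRST conflict occurs when two productions N → α and N → β for the same non-terminal have FIRST(α) ∩ FIRST(β) ≠ ∅ (with ε ∈ FIRST of a nullable right-hand side, so two nullable alternatives also conflict).

FIRST sets of the non-terminals at (or reachable through a nullable prefix from) the front of some alternative:
  FIRST(F) = { '(', '/' }
  FIRST(X) = { '(', '/' }

Productions for E:
  E → , (: FIRST = { ',' }
  E → / F F: FIRST = { '/' }
Productions for X:
  X → /: FIRST = { '/' }
  X → F /: FIRST = { '(', '/' }
  X → (: FIRST = { '(' }
Productions for F:
  F → X ,: FIRST = { '(', '/' }
  F → F , /: FIRST = { '(', '/' }

Conflict for X: X → / and X → F /
  Overlap: { '/' }
Conflict for X: X → F / and X → (
  Overlap: { '(' }
Conflict for F: F → X , and F → F , /
  Overlap: { '(', '/' }

Answer: Yes. X → '/' / X → F '/' on { '/' }; X → F '/' / X → '(' on { '(' }; F → X ',' / F → F ',' '/' on { '(', '/' }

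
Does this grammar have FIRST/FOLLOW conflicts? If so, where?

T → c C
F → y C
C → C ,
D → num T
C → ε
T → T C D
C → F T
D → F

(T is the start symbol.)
A FIRST/FOLLOW conflict occurs when a non-terminal N has a nullable alternative N → β (β ⇒* ε) and another alternative N → α with FIRST(α) ∩ FOLLOW(N) ≠ ∅: on such a lookahead the parser cannot decide between expanding α and letting N vanish via β.

Nullable non-terminals: C.
FIRST sets used below: FIRST(C) = { ',', 'y', ε }, FIRST(F) = { 'y' }

C: nullable alternative(s) C → ε; FOLLOW(C) = { $, ',', 'c', 'num', 'y' }
  C → C ,: FIRST \ {ε} = { ',', 'y' } — overlaps FOLLOW(C) on { ',', 'y' }: CONFLICT
  C → ε: FIRST \ {ε} = { } — this is the only nullable alternative, skip
  C → F T: FIRST \ {ε} = { 'y' } — overlaps FOLLOW(C) on { 'y' }: CONFLICT

D, F, T have no nullable alternative, so no FIRST/FOLLOW check is needed there.

So the grammar has 2 FIRST/FOLLOW conflicts (marked CONFLICT above).

Answer: Yes. C → C ',' with FOLLOW(C) on { ',', 'y' }; C → F T with FOLLOW(C) on { 'y' }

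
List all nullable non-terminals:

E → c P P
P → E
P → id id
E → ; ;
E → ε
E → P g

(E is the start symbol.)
A non-terminal is nullable if it can derive ε (the empty string): either it has an ε-production, or it has a production whose right-hand side consists entirely of nullable non-terminals.

ε-productions: E → ε
So E is immediately nullable.
P → E: every symbol on the right is nullable, so P is nullable too.
Every non-terminal is now nullable.
Nullable = { 'E', 'P' }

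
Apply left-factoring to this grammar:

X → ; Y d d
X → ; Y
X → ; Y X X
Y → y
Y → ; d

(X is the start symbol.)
Left-factoring transforms A → αβ₁ | αβ₂ into A → αA' and A' → β₁ | β₂
(α is the longest common prefix among the alternatives). Repeat until
no nonterminal has two alternatives with a common prefix.

Round 1: X has alternatives sharing prefix '; Y'. Introduce X': X → ; Y X'
  Add: X' → d d
  Add: X' → ε
  Add: X' → X X

No remaining common prefixes — done.

Resulting grammar:
X → ; Y X'
X' → d d
X' → ε
X' → X X
Y → y
Y → ; d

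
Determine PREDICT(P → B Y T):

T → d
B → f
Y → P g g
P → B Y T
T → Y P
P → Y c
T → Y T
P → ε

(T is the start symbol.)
PREDICT(P → B Y T) = (FIRST(RHS) \ {ε}) ∪ (FOLLOW(P) if ε ∈ FIRST(RHS), i.e. RHS ⇒* ε)
FIRST(B) = { 'f' }
FIRST(B Y T) = { 'f' }
ε ∉ FIRST(B Y T), so FOLLOW(P) is not added.
PREDICT(P → B Y T) = { 'f' }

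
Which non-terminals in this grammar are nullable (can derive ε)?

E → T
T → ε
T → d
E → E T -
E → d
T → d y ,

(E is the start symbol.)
A non-terminal is nullable if it can derive ε (the empty string): either it has an ε-production, or it has a production whose right-hand side consists entirely of nullable non-terminals.

ε-productions: T → ε
So T is immediately nullable.
E → T: every symbol on the right is nullable, so E is nullable too.
Every non-terminal is now nullable.
Nullable = { 'E', 'T' }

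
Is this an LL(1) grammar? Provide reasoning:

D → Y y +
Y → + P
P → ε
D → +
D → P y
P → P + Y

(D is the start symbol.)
A grammar is LL(1) if for each non-terminal N with multiple productions, the predict sets of those productions are pairwise disjoint, where PREDICT(N → α) = (FIRST(α) \ {ε}) ∪ (FOLLOW(N) if α ⇒* ε).

Relevant sets:
  FIRST(Y) = { '+' }
  FIRST(P) = { '+', ε }
  FOLLOW(P) = { '+', 'y' }

For D:
  PREDICT(D → Y y '+') = { '+' }
  PREDICT(D → '+') = { '+' }
  PREDICT(D → P y) = { '+', 'y' }
For P:
  PREDICT(P → ε) = { '+', 'y' }
  PREDICT(P → P '+' Y) = { '+' }
Y has a single production, so nothing to check there.

Conflict found: Predict set conflict for D: { '+' }
The grammar is NOT LL(1).

Answer: No. Predict set conflict for D: { '+' }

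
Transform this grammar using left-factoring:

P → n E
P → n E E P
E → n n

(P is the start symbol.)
P → n E P'
P' → ε
P' → E P
E → n n

Left-factoring transforms A → αβ₁ | αβ₂ into A → αA' and A' → β₁ | β₂
(α is the longest common prefix among the alternatives). Repeat until
no nonterminal has two alternatives with a common prefix.

Round 1: P has alternatives sharing prefix 'n E'. Introduce P': P → n E P'
  Add: P' → ε
  Add: P' → E P

No remaining common prefixes — done.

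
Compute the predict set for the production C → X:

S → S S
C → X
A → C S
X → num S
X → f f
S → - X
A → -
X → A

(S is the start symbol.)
PREDICT(C → X) = (FIRST(RHS) \ {ε}) ∪ (FOLLOW(C) if ε ∈ FIRST(RHS), i.e. RHS ⇒* ε)
FIRST(X) = { '-', 'f', 'num' }
FIRST(X) = { '-', 'f', 'num' }
ε ∉ FIRST(X), so FOLLOW(C) is not added.
PREDICT(C → X) = { '-', 'f', 'num' }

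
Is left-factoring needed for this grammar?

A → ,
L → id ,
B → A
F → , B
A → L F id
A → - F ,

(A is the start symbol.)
No, left-factoring is not needed

Left-factoring is needed when two productions for the same non-terminal
share a common prefix on the right-hand side.

Productions for A:
  A → ,
  A → L F id
  A → - F ,

No common prefixes found.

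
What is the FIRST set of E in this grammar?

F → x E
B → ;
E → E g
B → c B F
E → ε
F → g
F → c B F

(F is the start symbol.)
{ 'g', ε }

From E → E g:
  - E is the symbol being defined: contributes nothing new
    E is nullable, so continue to the next symbol
  - g is a terminal: add 'g' and stop
From E → ε:
  - ε-production, so ε ∈ FIRST(E)

Collecting: FIRST(E) = { 'g', ε }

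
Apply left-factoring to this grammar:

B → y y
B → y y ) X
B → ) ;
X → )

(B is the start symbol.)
B → y y B'
B' → ε
B' → ) X
B → ) ;
X → )

Left-factoring transforms A → αβ₁ | αβ₂ into A → αA' and A' → β₁ | β₂
(α is the longest common prefix among the alternatives). Repeat until
no nonterminal has two alternatives with a common prefix.

Round 1: B has alternatives sharing prefix 'y y'. Introduce B': B → y y B'
  Add: B' → ε
  Add: B' → ) X

No remaining common prefixes — done.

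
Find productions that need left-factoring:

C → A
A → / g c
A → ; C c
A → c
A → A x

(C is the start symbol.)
No, left-factoring is not needed

Left-factoring is needed when two productions for the same non-terminal
share a common prefix on the right-hand side.

Productions for A:
  A → / g c
  A → ; C c
  A → c
  A → A x

No common prefixes found.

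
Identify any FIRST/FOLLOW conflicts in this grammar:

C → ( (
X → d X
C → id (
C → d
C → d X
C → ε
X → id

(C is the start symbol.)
No FIRST/FOLLOW conflicts.

A FIRST/FOLLOW conflict occurs when a non-terminal N has a nullable alternative N → β (β ⇒* ε) and another alternative N → α with FIRST(α) ∩ FOLLOW(N) ≠ ∅: on such a lookahead the parser cannot decide between expanding α and letting N vanish via β.

Nullable non-terminals: C.

C: nullable alternative(s) C → ε; FOLLOW(C) = { $ }
  C → ( (: FIRST \ {ε} = { '(' } — disjoint from FOLLOW(C)
  C → id (: FIRST \ {ε} = { 'id' } — disjoint from FOLLOW(C)
  C → d: FIRST \ {ε} = { 'd' } — disjoint from FOLLOW(C)
  C → d X: FIRST \ {ε} = { 'd' } — disjoint from FOLLOW(C)
  C → ε: FIRST \ {ε} = { } — this is the only nullable alternative, skip

X has no nullable alternative, so no FIRST/FOLLOW check is needed there.

No FIRST/FOLLOW conflicts found.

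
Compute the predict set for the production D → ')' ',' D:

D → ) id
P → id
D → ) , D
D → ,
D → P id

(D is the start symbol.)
{ ')' }

PREDICT(D → ')' ',' D) = (FIRST(RHS) \ {ε}) ∪ (FOLLOW(D) if ε ∈ FIRST(RHS), i.e. RHS ⇒* ε)
FIRST(')' ',' D) = { ')' }
ε ∉ FIRST(')' ',' D), so FOLLOW(D) is not added.
PREDICT(D → ')' ',' D) = { ')' }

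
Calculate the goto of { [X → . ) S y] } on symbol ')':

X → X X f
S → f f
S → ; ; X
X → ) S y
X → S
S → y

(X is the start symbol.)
{ [S → . ; ; X], [S → . f f], [S → . y], [X → ) . S y] }

GOTO(I, ')') = CLOSURE({ [A → αX.β] : [A → α.Xβ] ∈ I, X = ')' })

Items with dot before ')', with the dot advanced:
  [X → . ) S y] → [X → ) . S y]
Closure of the advanced items:
  [X → ) . S y] has the dot before S: add [S → . f f], [S → . ; ; X], [S → . y]

GOTO = { [S → . ; ; X], [S → . f f], [S → . y], [X → ) . S y] }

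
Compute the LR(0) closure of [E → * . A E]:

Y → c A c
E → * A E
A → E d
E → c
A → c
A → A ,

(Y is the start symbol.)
{ [A → . A ,], [A → . E d], [A → . c], [E → * . A E], [E → . * A E], [E → . c] }

Start with: [E → * . A E]
  [E → * . A E] has the dot before A: add [A → . E d], [A → . c], [A → . A ,]
  [A → . E d] has the dot before E: add [E → . * A E], [E → . c]
No further items can be added.

CLOSURE = { [A → . A ,], [A → . E d], [A → . c], [E → * . A E], [E → . * A E], [E → . c] }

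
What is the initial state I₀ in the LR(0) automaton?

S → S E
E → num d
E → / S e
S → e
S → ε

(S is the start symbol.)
First, augment the grammar with S' → S
I₀ = CLOSURE({ [S' → . S] }):
  [S' → . S] has the dot before S: add [S → . S E], [S → . e], [S → .]
No further items can be added.

I₀ = { [S → . S E], [S → . e], [S → .], [S' → . S] }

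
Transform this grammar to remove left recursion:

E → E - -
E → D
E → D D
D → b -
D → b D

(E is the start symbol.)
E is directly left-recursive. The standard transformation for
  A → A α₁ | ... | A α_m | β₁ | ... | β_n
is
  A  → β₁ A' | ... | β_n A'
  A' → α₁ A' | ... | α_m A' | ε

E → D becomes E → D E'
E → D D becomes E → D D E'
E → E - - becomes E' → - - E'
Add E' → ε

Productions for other non-terminals are unchanged:
  D → b -
  D → b D

Resulting grammar:
E → D E'
E → D D E'
E' → - - E'
E' → ε
D → b -
D → b D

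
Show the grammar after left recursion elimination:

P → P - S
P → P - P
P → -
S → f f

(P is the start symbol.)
P → - P'
P' → - S P'
P' → - P P'
P' → ε
S → f f

P is directly left-recursive. The standard transformation for
  A → A α₁ | ... | A α_m | β₁ | ... | β_n
is
  A  → β₁ A' | ... | β_n A'
  A' → α₁ A' | ... | α_m A' | ε

P → - becomes P → - P'
P → P - S becomes P' → - S P'
P → P - P becomes P' → - P P'
Add P' → ε

Productions for other non-terminals are unchanged:
  S → f f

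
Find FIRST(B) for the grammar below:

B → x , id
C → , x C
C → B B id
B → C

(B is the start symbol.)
FIRST sets of the other non-terminals involved (by the same procedure, iterated to a fixed point):
  FIRST(C) = { ',', 'x' }

From B → x , id:
  - x is a terminal: add 'x' and stop
From B → C:
  - C is a non-terminal: add FIRST(C) \ {ε} = { ',', 'x' }
    C is not nullable, so stop

Collecting: FIRST(B) = { ',', 'x' }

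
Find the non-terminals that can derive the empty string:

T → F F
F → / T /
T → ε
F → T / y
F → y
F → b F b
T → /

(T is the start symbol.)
{ 'T' }

A non-terminal is nullable if it can derive ε (the empty string): either it has an ε-production, or it has a production whose right-hand side consists entirely of nullable non-terminals.

ε-productions: T → ε
So T is immediately nullable.
No further non-terminal can be added: every production for the remaining non-terminals contains a terminal or a non-nullable non-terminal.
Nullable = { 'T' }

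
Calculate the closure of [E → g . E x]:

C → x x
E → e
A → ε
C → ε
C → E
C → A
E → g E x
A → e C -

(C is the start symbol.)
{ [E → . e], [E → . g E x], [E → g . E x] }

To compute CLOSURE, for each item [A → α.Bβ] where B is a non-terminal, add [B → .γ] for all productions B → γ; repeat for the newly added items until nothing changes.

Start with: [E → g . E x]
  [E → g . E x] has the dot before E: add [E → . e], [E → . g E x]
No further items can be added.

CLOSURE = { [E → . e], [E → . g E x], [E → g . E x] }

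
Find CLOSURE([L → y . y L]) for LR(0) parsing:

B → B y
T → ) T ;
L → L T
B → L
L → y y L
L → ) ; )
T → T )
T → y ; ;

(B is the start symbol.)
{ [L → y . y L] }

To compute CLOSURE, for each item [A → α.Bβ] where B is a non-terminal, add [B → .γ] for all productions B → γ; repeat for the newly added items until nothing changes.

Start with: [L → y . y L]
The dot precedes the terminal y, so nothing is added.

CLOSURE = { [L → y . y L] }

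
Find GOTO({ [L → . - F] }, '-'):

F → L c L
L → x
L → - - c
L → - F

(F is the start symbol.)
{ [F → . L c L], [L → - . F], [L → . - - c], [L → . - F], [L → . x] }

GOTO(I, '-') = CLOSURE({ [A → αX.β] : [A → α.Xβ] ∈ I, X = '-' })

Items with dot before '-', with the dot advanced:
  [L → . - F] → [L → - . F]
Closure of the advanced items:
  [L → - . F] has the dot before F: add [F → . L c L]
  [F → . L c L] has the dot before L: add [L → . x], [L → . - - c], [L → . - F]

GOTO = { [F → . L c L], [L → - . F], [L → . - - c], [L → . - F], [L → . x] }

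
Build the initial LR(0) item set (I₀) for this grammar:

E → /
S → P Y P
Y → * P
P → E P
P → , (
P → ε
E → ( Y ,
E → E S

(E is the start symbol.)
First, augment the grammar with E' → E
I₀ = CLOSURE({ [E' → . E] }):
  [E' → . E] has the dot before E: add [E → . /], [E → . ( Y ,], [E → . E S]
No further items can be added.

I₀ = { [E → . ( Y ,], [E → . /], [E → . E S], [E' → . E] }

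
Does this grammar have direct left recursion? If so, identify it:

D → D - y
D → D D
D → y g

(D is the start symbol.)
Yes, D is left-recursive

Direct left recursion occurs when N → N α for some non-terminal N (the right-hand side begins with the left-hand side itself).

D → D - y: LEFT RECURSIVE (starts with D)
D → D D: LEFT RECURSIVE (starts with D)
D → y g: starts with y

The grammar has direct left recursion on: D.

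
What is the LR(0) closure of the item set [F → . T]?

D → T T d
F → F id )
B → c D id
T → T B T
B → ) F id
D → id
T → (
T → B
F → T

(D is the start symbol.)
{ [B → . ) F id], [B → . c D id], [F → . T], [T → . (], [T → . B], [T → . T B T] }

To compute CLOSURE, for each item [A → α.Bβ] where B is a non-terminal, add [B → .γ] for all productions B → γ; repeat for the newly added items until nothing changes.

Start with: [F → . T]
  [F → . T] has the dot before T: add [T → . T B T], [T → . (], [T → . B]
  [T → . B] has the dot before B: add [B → . c D id], [B → . ) F id]
No further items can be added.

CLOSURE = { [B → . ) F id], [B → . c D id], [F → . T], [T → . (], [T → . B], [T → . T B T] }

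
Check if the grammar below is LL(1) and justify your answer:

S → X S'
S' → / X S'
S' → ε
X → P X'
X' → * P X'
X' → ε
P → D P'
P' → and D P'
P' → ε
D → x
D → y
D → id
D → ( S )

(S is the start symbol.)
Yes, the grammar is LL(1).

Relevant sets:
  FOLLOW(S') = { $, ')' }
  FOLLOW(X') = { $, ')', '/' }
  FOLLOW(P') = { $, ')', '*', '/' }

For S':
  PREDICT(S' → '/' X S') = { '/' }
  PREDICT(S' → ε) = { $, ')' }
For X':
  PREDICT(X' → '*' P X') = { '*' }
  PREDICT(X' → ε) = { $, ')', '/' }
For P':
  PREDICT(P' → and D P') = { 'and' }
  PREDICT(P' → ε) = { $, ')', '*', '/' }
For D:
  PREDICT(D → x) = { 'x' }
  PREDICT(D → y) = { 'y' }
  PREDICT(D → id) = { 'id' }
  PREDICT(D → '(' S ')') = { '(' }
S, X, P have a single production, so nothing to check there.

All predict sets are disjoint. The grammar IS LL(1).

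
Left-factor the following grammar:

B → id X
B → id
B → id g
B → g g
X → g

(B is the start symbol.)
Left-factoring transforms A → αβ₁ | αβ₂ into A → αA' and A' → β₁ | β₂
(α is the longest common prefix among the alternatives). Repeat until
no nonterminal has two alternatives with a common prefix.

Round 1: B has alternatives sharing prefix 'id'. Introduce B': B → id B'
  Add: B' → X
  Add: B' → ε
  Add: B' → g

No remaining common prefixes — done.

Resulting grammar:
B → id B'
B' → X
B' → ε
B' → g
B → g g
X → g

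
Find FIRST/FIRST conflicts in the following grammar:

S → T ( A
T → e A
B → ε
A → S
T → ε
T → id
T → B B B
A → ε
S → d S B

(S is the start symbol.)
FIRST sets of the non-terminals at (or reachable through a nullable prefix from) the front of some alternative:
  FIRST(T) = { 'e', 'id', ε }
  FIRST(B) = { ε }
  FIRST(S) = { '(', 'd', 'e', 'id' }

Productions for S:
  S → T ( A: FIRST = { '(', 'e', 'id' }
  S → d S B: FIRST = { 'd' }
Productions for T:
  T → e A: FIRST = { 'e' }
  T → ε: FIRST = { ε }
  T → id: FIRST = { 'id' }
  T → B B B: FIRST = { ε }
Productions for A:
  A → S: FIRST = { '(', 'd', 'e', 'id' }
  A → ε: FIRST = { ε }
B has only one production, so no FIRST/FIRST conflict is possible there.

Conflict for T: T → ε and T → B B B
  Overlap: { ε }

Answer: Yes. T → ε / T → B B B on { ε }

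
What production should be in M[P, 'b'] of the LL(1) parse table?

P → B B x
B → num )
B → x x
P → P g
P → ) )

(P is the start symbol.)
To find M[P, 'b'], we find productions for P where 'b' is in the predict set (PREDICT(N → α) = (FIRST(α) \ {ε}) ∪ (FOLLOW(N) if α ⇒* ε)).

Relevant sets:
  FIRST(B) = { 'num', 'x' }
  FIRST(P) = { ')', 'num', 'x' }

P → B B x: PREDICT = { 'num', 'x' }
P → P g: PREDICT = { ')', 'num', 'x' }
P → ) ): PREDICT = { ')' }

M[P, 'b'] is empty (no production applies)

Answer: Empty (error entry)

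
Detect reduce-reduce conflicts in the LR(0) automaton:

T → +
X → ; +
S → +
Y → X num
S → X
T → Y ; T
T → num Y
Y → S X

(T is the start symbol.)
Yes — I1: [S → + .] vs [T → + .]

A reduce-reduce conflict occurs when an LR(0) state has two complete items [A → α .] and [B → β .] — both call for a reduction, and with no lookahead the parser cannot choose between them.

Augment with T' → T and build the canonical LR(0) collection (I0 = CLOSURE({[T' → . T]}), then GOTO on every symbol after a dot until no new states appear). It has 15 states:
  I0: { [S → . +], [S → . X], [T → . +], [T → . Y ; T], [T → . num Y], [T' → . T], [X → . ; +], [Y → . S X], [Y → . X num] }  — shift
  I1: { [S → + .], [T → + .] }  — 2 reduces
  I2: { [X → ; . +] }  — shift
  I3: { [X → . ; +], [Y → S . X] }  — shift
  I4: { [T' → T .] }  — accept
  I5: { [S → X .], [Y → X . num] }  — shift, reduce
  I6: { [T → Y . ; T] }  — shift
  I7: { [S → . +], [S → . X], [T → num . Y], [X → . ; +], [Y → . S X], [Y → . X num] }  — shift
  I8: { [S → + .] }  — reduce
  I9: { [T → num Y .] }  — reduce
  I10: { [S → . +], [S → . X], [T → . +], [T → . Y ; T], [T → . num Y], [T → Y ; . T], [X → . ; +], [Y → . S X], [Y → . X num] }  — shift
  I11: { [T → Y ; T .] }  — reduce
  I12: { [Y → X num .] }  — reduce
  I13: { [Y → S X .] }  — reduce
  I14: { [X → ; + .] }  — reduce

I1 contains complete items [S → + .], [T → + .] — reduce-reduce conflict.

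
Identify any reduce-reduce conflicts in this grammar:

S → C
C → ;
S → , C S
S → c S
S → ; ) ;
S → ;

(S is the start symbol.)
Yes — I2: [C → ; .] vs [S → ; .]

A reduce-reduce conflict occurs when an LR(0) state has two complete items [A → α .] and [B → β .] — both call for a reduction, and with no lookahead the parser cannot choose between them.

Augment with S' → S and build the canonical LR(0) collection (I0 = CLOSURE({[S' → . S]}), then GOTO on every symbol after a dot until no new states appear). It has 12 states:
  I0: { [C → . ;], [S → . , C S], [S → . ; ) ;], [S → . ;], [S → . C], [S → . c S], [S' → . S] }  — shift
  I1: { [C → . ;], [S → , . C S] }  — shift
  I2: { [C → ; .], [S → ; . ) ;], [S → ; .] }  — shift, 2 reduces
  I3: { [S → C .] }  — reduce
  I4: { [S' → S .] }  — accept
  I5: { [C → . ;], [S → . , C S], [S → . ; ) ;], [S → . ;], [S → . C], [S → . c S], [S → c . S] }  — shift
  I6: { [S → c S .] }  — reduce
  I7: { [S → ; ) . ;] }  — shift
  I8: { [S → ; ) ; .] }  — reduce
  I9: { [C → ; .] }  — reduce
  I10: { [C → . ;], [S → , C . S], [S → . , C S], [S → . ; ) ;], [S → . ;], [S → . C], [S → . c S] }  — shift
  I11: { [S → , C S .] }  — reduce

I2 contains complete items [C → ; .], [S → ; .] — reduce-reduce conflict.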